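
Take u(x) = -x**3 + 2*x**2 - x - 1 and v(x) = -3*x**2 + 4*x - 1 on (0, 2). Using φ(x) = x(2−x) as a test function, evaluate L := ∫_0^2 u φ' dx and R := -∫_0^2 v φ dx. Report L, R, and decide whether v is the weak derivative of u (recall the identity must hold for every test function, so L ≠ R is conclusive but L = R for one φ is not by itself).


LHS = 4/5, RHS = 4/5. Yes, v = u' weakly.

u(x) = -x**3 + 2*x**2 - x - 1, classical derivative u'(x) = -3*x**2 + 4*x - 1.
φ(x) = x(2−x), so φ'(x) = 2 - 2*x.
Note φ(0) = φ(2) = 0, so the boundary term u·φ vanishes.
LHS = ∫_0^2 u(x) φ'(x) dx = ∫_0^2 (2*x^4 - 6*x^3 + 6*x^2 - 2) dx. Term by term:
  ∫_0^2 2*x^4 dx = 64/5;  ∫_0^2 -6*x^3 dx = -24;  ∫_0^2 6*x^2 dx = 16;
  ∫_0^2 -2 dx = -4.
Sum: 64/5 − 24 + 16 − 4 = 4/5.
So LHS = 4/5.
∫_0^2 v(x) φ(x) dx = ∫_0^2 (3*x^4 - 10*x^3 + 9*x^2 - 2*x) dx. Term by term:
  ∫_0^2 3*x^4 dx = 96/5;  ∫_0^2 -10*x^3 dx = -40;  ∫_0^2 9*x^2 dx = 24;
  ∫_0^2 -2*x dx = -4.
Sum: 96/5 − 40 + 24 − 4 = -4/5.
So RHS = -∫_0^2 v(x) φ(x) dx = 4/5.
LHS = RHS, so the identity holds for this test φ.
Moreover u is smooth here and v(x) = u'(x) = -3*x**2 + 4*x - 1 pointwise, so the identity holds for every test function. Hence v is the weak derivative of u.


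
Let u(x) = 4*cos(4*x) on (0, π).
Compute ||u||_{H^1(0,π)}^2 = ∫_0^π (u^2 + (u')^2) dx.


||u||_{H^1(0,π)}^2 = 136*π

u'(x) = -16*sin(4*x).
Expand u² and (u')² and integrate term by term on (0, π), using: for integers n ≥ 1, ∫_0^π sin²(nx) dx = ∫_0^π cos²(nx) dx = π/2; for n ≠ n', ∫_0^π sin(nx)sin(n'x) dx = ∫_0^π cos(nx)cos(n'x) dx = 0; and by product-to-sum, ∫_0^π sin(nx)cos(n'x) dx = ½∫_0^π [sin((n+n')x) + sin((n−n')x)] dx, which is 0 when n+n' is even and 2n/(n²−n'²) when n+n' is odd (it need not vanish on (0, π)).
  u² squared terms: (4)²·∫cos(4x)² dx = 16·π/2 = 8*π.
  So ∫_0^π u² dx = 8*π.
  (u')² squared terms: (-16)²·∫sin(4x)² dx = 256·π/2 = 128*π.
  So ∫_0^π (u')² dx = 128*π.
||u||_{H^1}^2 = (8*π) + (128*π) = 136*π.


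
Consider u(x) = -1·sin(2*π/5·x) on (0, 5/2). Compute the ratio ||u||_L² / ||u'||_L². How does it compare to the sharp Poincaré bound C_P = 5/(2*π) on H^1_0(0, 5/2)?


||u||_L² / ||u'||_L² = 5/(2*π) = C_P.

u(x) = -1·sin(2*π/5·x), so u'(x) = -2*π*cos(2*π*x/5)/5.
Writing u(x) = A·sin(kπx/L) with A = -1 and k = 1, use ∫_0^L sin²(kπx/L) dx = L/2 and ∫_0^L cos²(kπx/L) dx = L/2.
u² = 1·sin²(2*π/5·x) and (u')² = 4*π^2/25·cos²(2*π/5·x), and each of sin², cos² integrates to L/2 = 5/4 over (0, 5/2).
∫_0^5/2 u² dx = 5/4, so ||u||_L² = sqrt(5)/2.
∫_0^5/2 (u')² dx = π^2/5, so ||u'||_L² = sqrt(5)*π/5.
Ratio ||u||_L² / ||u'||_L² = 5/(2*π).
Sharp Poincaré constant on H^1_0(0, 5/2) is C_P = L/π = 5/(2*π), achieved by sin(2*π/5·x).
This is the k = 1 eigenfunction (up to amplitude), so the ratio equals the sharp Poincaré constant exactly.


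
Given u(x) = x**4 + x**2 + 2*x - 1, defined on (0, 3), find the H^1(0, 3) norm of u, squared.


||u||_{H^1}^2 = 66624/7

The H^1 norm (squared) on an interval (0, L) is
  ||u||_{H^1}^2 = ∫_0^L u(x)^2 dx + ∫_0^L u'(x)^2 dx.
Compute u'(x) = 4*x**3 + 2*x + 2.
Then u(x)^2 = x**8 + 2*x**6 + 4*x**5 - x**4 + 4*x**3 + 2*x**2 - 4*x + 1 and u'(x)^2 = 16*x**6 + 16*x**4 + 16*x**3 + 4*x**2 + 8*x + 4.
Integrate each monomial from 0 to 3 using ∫_0^3 c·x^n dx = c·3^(n+1)/(n+1):
  ∫_0^3 u(x)^2 dx = ∫_0^3 (x^8 + 2*x^6 + 4*x^5 - x^4 + 4*x^3 + 2*x^2 - 4*x + 1) dx. Term by term:
    ∫_0^3 x^8 dx = 2187;  ∫_0^3 2*x^6 dx = 4374/7;  ∫_0^3 4*x^5 dx = 486;
    ∫_0^3 -x^4 dx = -243/5;  ∫_0^3 4*x^3 dx = 81;  ∫_0^3 2*x^2 dx = 18;
    ∫_0^3 -4*x dx = -18;  ∫_0^3 1 dx = 3.
  Sum: 2187 + 4374/7 + 486 − 243/5 + 81 + 18 − 18 + 3 = 116664/35.
  ∫_0^3 u'(x)^2 dx = ∫_0^3 (16*x^6 + 16*x^4 + 16*x^3 + 4*x^2 + 8*x + 4) dx. Term by term:
    ∫_0^3 16*x^6 dx = 34992/7;  ∫_0^3 16*x^4 dx = 3888/5;  ∫_0^3 16*x^3 dx = 324;
    ∫_0^3 4*x^2 dx = 36;  ∫_0^3 8*x dx = 36;  ∫_0^3 4 dx = 12.
  Sum: 34992/7 + 3888/5 + 324 + 36 + 36 + 12 = 216456/35.
Adding: ||u||_{H^1}^2 = 116664/35 + 216456/35 = 66624/7.


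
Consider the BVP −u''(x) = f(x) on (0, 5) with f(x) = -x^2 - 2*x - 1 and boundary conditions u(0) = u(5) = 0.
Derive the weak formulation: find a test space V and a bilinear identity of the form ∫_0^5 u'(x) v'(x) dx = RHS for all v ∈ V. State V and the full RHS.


V = H^1_0(0, 5) (so v(0) = v(5) = 0); weak form: ∫_0^5 u'v' dx = ∫_0^5 (-x^2 - 2*x - 1) v dx for all v ∈ V.

Multiply both sides by a test function v and integrate from 0 to 5:
  ∫_0^5 −u''(x) v(x) dx = ∫_0^5 f(x) v(x) dx.
Integrate the LHS by parts once:
  ∫_0^5 −u'' v dx = −[u'(x) v(x)]_0^5 + ∫_0^5 u'(x) v'(x) dx.
Thus ∫_0^5 u'(x) v'(x) dx = ∫_0^5 f(x) v(x) dx + [u'(x) v(x)]_0^5.
Choose V so that boundary terms are either known or forced to vanish.
u is Dirichlet: u(0) = u(5) = 0. Let V = H^1_0(0, 5); then v(0) = v(5) = 0, and [u' v]_0^5 = 0.
Weak formulation: find u (satisfying any essential BC) such that ∫_0^5 u'(x) v'(x) dx = ∫_0^5 f v dx for all v ∈ V.
Substituting f(x) = -x^2 - 2*x - 1, the right-hand side is ∫_0^5 (-x^2 - 2*x - 1) v dx.


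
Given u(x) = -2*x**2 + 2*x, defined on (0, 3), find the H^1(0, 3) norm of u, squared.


||u||_{H^1}^2 = 762/5

The H^1 norm (squared) on an interval (0, L) is
  ||u||_{H^1}^2 = ∫_0^L u(x)^2 dx + ∫_0^L u'(x)^2 dx.
Compute u'(x) = 2 - 4*x.
Then u(x)^2 = 4*x**4 - 8*x**3 + 4*x**2 and u'(x)^2 = 16*x**2 - 16*x + 4.
Integrate each monomial from 0 to 3 using ∫_0^3 c·x^n dx = c·3^(n+1)/(n+1):
  ∫_0^3 u(x)^2 dx = ∫_0^3 (4*x^4 - 8*x^3 + 4*x^2) dx. Term by term:
    ∫_0^3 4*x^4 dx = 972/5;  ∫_0^3 -8*x^3 dx = -162;  ∫_0^3 4*x^2 dx = 36.
  Sum: 972/5 − 162 + 36 = 342/5.
  ∫_0^3 u'(x)^2 dx = ∫_0^3 (16*x^2 - 16*x + 4) dx. Term by term:
    ∫_0^3 16*x^2 dx = 144;  ∫_0^3 -16*x dx = -72;  ∫_0^3 4 dx = 12.
  Sum: 144 − 72 + 12 = 84.
Adding: ||u||_{H^1}^2 = 342/5 + 84 = 762/5.


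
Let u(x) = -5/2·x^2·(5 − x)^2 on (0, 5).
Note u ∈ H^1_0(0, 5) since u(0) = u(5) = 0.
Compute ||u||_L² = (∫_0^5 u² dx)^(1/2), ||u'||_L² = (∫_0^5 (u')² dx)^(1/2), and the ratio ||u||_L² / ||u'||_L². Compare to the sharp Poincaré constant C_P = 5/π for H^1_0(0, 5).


||u||_L² / ||u'||_L² = 5*sqrt(3)/6 < C_P = 5/π.

u(x) = -5/2·x^2·(5 − x)^2, so u'(x) = 5*x*(x*(5 - x) - (x - 5)^2).
u(x) = -5/2·x^2·(5 − x)^2 vanishes at x = 0 and x = 5, so u ∈ H^1_0(0, 5). Differentiate via the product rule and integrate the resulting polynomials term by term.
  ∫_0^5 u² dx = ∫_0^5 (25*x^8/4 - 125*x^7 + 1875*x^6/2 - 3125*x^5 + 15625*x^4/4) dx. Term by term:
    ∫_0^5 25*x^8/4 dx = 48828125/36;  ∫_0^5 -125*x^7 dx = -48828125/8;  ∫_0^5 1875*x^6/2 dx = 146484375/14;
    ∫_0^5 -3125*x^5 dx = -48828125/6;  ∫_0^5 15625*x^4/4 dx = 9765625/4.
  Sum: 48828125/36 − 48828125/8 + 146484375/14 − 48828125/6 + 9765625/4 = 9765625/504.
  ∫_0^5 (u')² dx = ∫_0^5 (100*x^6 - 1500*x^5 + 8125*x^4 - 18750*x^3 + 15625*x^2) dx. Term by term:
    ∫_0^5 100*x^6 dx = 7812500/7;  ∫_0^5 -1500*x^5 dx = -3906250;  ∫_0^5 8125*x^4 dx = 5078125;
    ∫_0^5 -18750*x^3 dx = -5859375/2;  ∫_0^5 15625*x^2 dx = 1953125/3.
  Sum: 7812500/7 − 3906250 + 5078125 − 5859375/2 + 1953125/3 = 390625/42.
∫_0^5 u² dx = 9765625/504, so ||u||_L² = 3125*sqrt(14)/84.
∫_0^5 (u')² dx = 390625/42, so ||u'||_L² = 625*sqrt(42)/42.
Ratio ||u||_L² / ||u'||_L² = 5*sqrt(3)/6.
Sharp Poincaré constant on H^1_0(0, 5) is C_P = L/π = 5/π, achieved by sin(π/5·x).
A polynomial bump cannot attain the sharp Poincaré constant (only the first sine eigenfunction does), so the ratio is strictly less than C_P, consistent with ||u||_L² ≤ C_P ||u'||_L².


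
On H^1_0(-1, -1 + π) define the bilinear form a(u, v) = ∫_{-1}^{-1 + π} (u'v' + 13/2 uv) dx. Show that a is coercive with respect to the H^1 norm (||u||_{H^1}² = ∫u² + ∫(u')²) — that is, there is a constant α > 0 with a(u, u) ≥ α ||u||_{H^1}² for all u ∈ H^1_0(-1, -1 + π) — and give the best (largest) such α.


α = 1

Coercivity of a(·,·) on H^1_0(-1, -1 + π) means a(u, u) ≥ α ||u||_{H^1}² for every u ∈ H^1_0.
The interval has length L = π, and Poincaré/coercivity depend only on L. Here a(u, u) = ∫(u')² + (13/2)·∫u².
Here c = 13/2 ≥ 1, so a(u,u) = ∫(u')² + c∫u² ≥ ∫(u')² + ∫u² = ||u||_{H^1}², i.e. α = 1 works. No larger α is possible: a(u,u) ≥ α||u||_{H^1}² means (1−α)∫(u')² ≥ (α−c)∫u², and for the modes u_n = sin(nπ(x−x₀)/L) (x₀ the left endpoint) one has ∫u_n²/∫(u_n')² = (L/(nπ))² → 0, so a(u_n,u_n)/||u_n||_{H^1}² → 1. Hence the optimal constant is α = 1.
Therefore α = 1.


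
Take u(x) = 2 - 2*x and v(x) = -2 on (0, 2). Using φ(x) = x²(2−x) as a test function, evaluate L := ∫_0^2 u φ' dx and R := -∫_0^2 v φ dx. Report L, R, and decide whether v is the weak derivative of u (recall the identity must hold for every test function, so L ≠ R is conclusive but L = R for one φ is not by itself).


LHS = 8/3, RHS = 8/3. Yes, v = u' weakly.

u(x) = 2 - 2*x, classical derivative u'(x) = -2.
φ(x) = x²(2−x), so φ'(x) = x*(4 - 3*x).
Note φ(0) = φ(2) = 0, so the boundary term u·φ vanishes.
LHS = ∫_0^2 u(x) φ'(x) dx = ∫_0^2 (6*x^3 - 14*x^2 + 8*x) dx. Term by term:
  ∫_0^2 6*x^3 dx = 24;  ∫_0^2 -14*x^2 dx = -112/3;  ∫_0^2 8*x dx = 16.
Sum: 24 − 112/3 + 16 = 8/3.
So LHS = 8/3.
∫_0^2 v(x) φ(x) dx = ∫_0^2 (2*x^3 - 4*x^2) dx. Term by term:
  ∫_0^2 2*x^3 dx = 8;  ∫_0^2 -4*x^2 dx = -32/3.
Sum: 8 − 32/3 = -8/3.
So RHS = -∫_0^2 v(x) φ(x) dx = 8/3.
LHS = RHS, so the identity holds for this test φ.
Moreover u is smooth here and v(x) = u'(x) = -2 pointwise, so the identity holds for every test function. Hence v is the weak derivative of u.


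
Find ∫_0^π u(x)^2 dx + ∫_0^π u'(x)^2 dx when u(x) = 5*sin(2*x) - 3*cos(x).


||u||_{H^1(0,π)}^2 = -80 + 143*π/2

u'(x) = 3*sin(x) + 10*cos(2*x).
Expand u² and (u')² and integrate term by term on (0, π), using: for integers n ≥ 1, ∫_0^π sin²(nx) dx = ∫_0^π cos²(nx) dx = π/2; for n ≠ n', ∫_0^π sin(nx)sin(n'x) dx = ∫_0^π cos(nx)cos(n'x) dx = 0; and by product-to-sum, ∫_0^π sin(nx)cos(n'x) dx = ½∫_0^π [sin((n+n')x) + sin((n−n')x)] dx, which is 0 when n+n' is even and 2n/(n²−n'²) when n+n' is odd (it need not vanish on (0, π)).
  u² squared terms: (-3)²·∫cos(x)² dx = 9·π/2 = 9*π/2;  (5)²·∫sin(2x)² dx = 25·π/2 = 25*π/2.
  u² cross terms: 2·(-3)·(5)·∫cos(x)·sin(2x) dx = -30·(4/3) = -40.
  So ∫_0^π u² dx = 9*π/2 + 25*π/2 − 40 = -40 + 17*π.
  (u')² squared terms: (3)²·∫sin(x)² dx = 9·π/2 = 9*π/2;  (10)²·∫cos(2x)² dx = 100·π/2 = 50*π.
  (u')² cross terms: 2·(3)·(10)·∫sin(x)·cos(2x) dx = 60·(-2/3) = -40.
  So ∫_0^π (u')² dx = 9*π/2 + 50*π − 40 = -40 + 109*π/2.
||u||_{H^1}^2 = (-40 + 17*π) + (-40 + 109*π/2) = -80 + 143*π/2.


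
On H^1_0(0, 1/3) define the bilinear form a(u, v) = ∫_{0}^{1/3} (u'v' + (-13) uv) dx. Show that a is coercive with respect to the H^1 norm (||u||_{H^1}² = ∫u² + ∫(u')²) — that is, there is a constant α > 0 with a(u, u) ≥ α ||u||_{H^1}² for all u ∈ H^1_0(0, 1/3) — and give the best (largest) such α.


α = (-13 + 9*π^2)/(1 + 9*π^2)

Coercivity of a(·,·) on H^1_0(0, 1/3) means a(u, u) ≥ α ||u||_{H^1}² for every u ∈ H^1_0.
The interval has length L = 1/3, and Poincaré/coercivity depend only on L. Here a(u, u) = ∫(u')² + (-13)·∫u².
Here c = -13 < 0 with |c| < (π/L)² = 9*π^2, so coercivity still holds. The condition a(u,u) ≥ α||u||_{H^1}² reads (1−α)∫(u')² ≥ (α−c)∫u². Any admissible α is ≤ 1 (rapidly oscillating u have ∫u²/∫(u')² → 0), and α = 1 would force 0 ≥ (1−c)∫u², impossible since c < 1; so 1−α > 0. By the sharp Poincaré inequality on H^1_0 of an interval of length L, ∫(u')² ≥ (π/L)²∫u² with equality for the first sine mode sin(π(x−x₀)/L) (x₀ the left endpoint), so the inequality holds for all u iff (1−α)(π/L)² ≥ α − c, i.e. α ≤ ((π/L)² + c)/((π/L)² + 1) = (1 + c(L/π)²)/(1 + (L/π)²). (Direct route, valid since c ≤ 0: Poincaré gives c∫u² ≥ c(L/π)²∫(u')², so a(u,u) ≥ (1 + c(L/π)²)∫(u')², while ||u||_{H^1}² ≤ (1 + (L/π)²)∫(u')²; dividing yields the same α.) With (π/L)² = 9*π^2 and c = -13, the largest admissible constant is α = ((π/L)² + c)/((π/L)² + 1).
Simplifying, α = (-13 + 9*π^2)/(1 + 9*π^2).


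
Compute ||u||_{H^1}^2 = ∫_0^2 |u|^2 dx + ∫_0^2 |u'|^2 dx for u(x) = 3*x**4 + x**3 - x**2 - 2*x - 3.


||u||_{H^1}^2 = 23126/7

The H^1 norm (squared) on an interval (0, L) is
  ||u||_{H^1}^2 = ∫_0^L u(x)^2 dx + ∫_0^L u'(x)^2 dx.
Compute u'(x) = 12*x**3 + 3*x**2 - 2*x - 2.
Then u(x)^2 = 9*x**8 + 6*x**7 - 5*x**6 - 14*x**5 - 21*x**4 - 2*x**3 + 10*x**2 + 12*x + 9 and u'(x)^2 = 144*x**6 + 72*x**5 - 39*x**4 - 60*x**3 - 8*x**2 + 8*x + 4.
Integrate each monomial from 0 to 2 using ∫_0^2 c·x^n dx = c·2^(n+1)/(n+1):
  ∫_0^2 u(x)^2 dx = ∫_0^2 (9*x^8 + 6*x^7 - 5*x^6 - 14*x^5 - 21*x^4 - 2*x^3 + 10*x^2 + 12*x + 9) dx. Term by term:
    ∫_0^2 9*x^8 dx = 512;  ∫_0^2 6*x^7 dx = 192;  ∫_0^2 -5*x^6 dx = -640/7;
    ∫_0^2 -14*x^5 dx = -448/3;  ∫_0^2 -21*x^4 dx = -672/5;  ∫_0^2 -2*x^3 dx = -8;
    ∫_0^2 10*x^2 dx = 80/3;  ∫_0^2 12*x dx = 24;  ∫_0^2 9 dx = 18.
  Sum: 512 + 192 − 640/7 − 448/3 − 672/5 − 8 + 80/3 + 24 + 18 = 40898/105.
  ∫_0^2 u'(x)^2 dx = ∫_0^2 (144*x^6 + 72*x^5 - 39*x^4 - 60*x^3 - 8*x^2 + 8*x + 4) dx. Term by term:
    ∫_0^2 144*x^6 dx = 18432/7;  ∫_0^2 72*x^5 dx = 768;  ∫_0^2 -39*x^4 dx = -1248/5;
    ∫_0^2 -60*x^3 dx = -240;  ∫_0^2 -8*x^2 dx = -64/3;  ∫_0^2 8*x dx = 16;
    ∫_0^2 4 dx = 8.
  Sum: 18432/7 + 768 − 1248/5 − 240 − 64/3 + 16 + 8 = 305992/105.
Adding: ||u||_{H^1}^2 = 40898/105 + 305992/105 = 23126/7.


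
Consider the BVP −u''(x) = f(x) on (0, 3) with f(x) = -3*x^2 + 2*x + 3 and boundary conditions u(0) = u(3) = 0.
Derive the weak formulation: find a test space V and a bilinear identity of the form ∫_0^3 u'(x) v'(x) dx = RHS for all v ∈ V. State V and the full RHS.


V = H^1_0(0, 3) (so v(0) = v(3) = 0); weak form: ∫_0^3 u'v' dx = ∫_0^3 (-3*x^2 + 2*x + 3) v dx for all v ∈ V.

Multiply both sides by a test function v and integrate from 0 to 3:
  ∫_0^3 −u''(x) v(x) dx = ∫_0^3 f(x) v(x) dx.
Integrate the LHS by parts once:
  ∫_0^3 −u'' v dx = −[u'(x) v(x)]_0^3 + ∫_0^3 u'(x) v'(x) dx.
Thus ∫_0^3 u'(x) v'(x) dx = ∫_0^3 f(x) v(x) dx + [u'(x) v(x)]_0^3.
Choose V so that boundary terms are either known or forced to vanish.
u is Dirichlet: u(0) = u(3) = 0. Let V = H^1_0(0, 3); then v(0) = v(3) = 0, and [u' v]_0^3 = 0.
Weak formulation: find u (satisfying any essential BC) such that ∫_0^3 u'(x) v'(x) dx = ∫_0^3 f v dx for all v ∈ V.
Substituting f(x) = -3*x^2 + 2*x + 3, the right-hand side is ∫_0^3 (-3*x^2 + 2*x + 3) v dx.


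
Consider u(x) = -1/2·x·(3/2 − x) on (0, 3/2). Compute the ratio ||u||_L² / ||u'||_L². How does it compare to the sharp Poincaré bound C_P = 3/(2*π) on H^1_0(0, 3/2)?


||u||_L² / ||u'||_L² = 3*sqrt(10)/20 < C_P = 3/(2*π).

u(x) = -1/2·x·(3/2 − x), so u'(x) = x - 3/4.
u(x) = -1/2·x·(3/2 − x) vanishes at x = 0 and x = 3/2, so u ∈ H^1_0(0, 3/2). Differentiate via the product rule and integrate the resulting polynomials term by term.
  ∫_0^3/2 u² dx = ∫_0^3/2 (x^4/4 - 3*x^3/4 + 9*x^2/16) dx. Term by term:
    ∫_0^3/2 x^4/4 dx = 243/640;  ∫_0^3/2 -3*x^3/4 dx = -243/256;  ∫_0^3/2 9*x^2/16 dx = 81/128.
  Sum: 243/640 − 243/256 + 81/128 = 81/1280.
  ∫_0^3/2 (u')² dx = ∫_0^3/2 (x^2 - 3*x/2 + 9/16) dx. Term by term:
    ∫_0^3/2 x^2 dx = 9/8;  ∫_0^3/2 -3*x/2 dx = -27/16;  ∫_0^3/2 9/16 dx = 27/32.
  Sum: 9/8 − 27/16 + 27/32 = 9/32.
∫_0^3/2 u² dx = 81/1280, so ||u||_L² = 9*sqrt(5)/80.
∫_0^3/2 (u')² dx = 9/32, so ||u'||_L² = 3*sqrt(2)/8.
Ratio ||u||_L² / ||u'||_L² = 3*sqrt(10)/20.
Sharp Poincaré constant on H^1_0(0, 3/2) is C_P = L/π = 3/(2*π), achieved by sin(2*π/3·x).
A polynomial bump cannot attain the sharp Poincaré constant (only the first sine eigenfunction does), so the ratio is strictly less than C_P, consistent with ||u||_L² ≤ C_P ||u'||_L².


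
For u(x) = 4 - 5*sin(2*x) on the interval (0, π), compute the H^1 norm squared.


||u||_{H^1(0,π)}^2 = 157*π/2

u'(x) = -10*cos(2*x).
Expand u² and (u')² and integrate term by term on (0, π), using: for integers n ≥ 1, ∫_0^π sin²(nx) dx = ∫_0^π cos²(nx) dx = π/2; for n ≠ n', ∫_0^π sin(nx)sin(n'x) dx = ∫_0^π cos(nx)cos(n'x) dx = 0; and by product-to-sum, ∫_0^π sin(nx)cos(n'x) dx = ½∫_0^π [sin((n+n')x) + sin((n−n')x)] dx, which is 0 when n+n' is even and 2n/(n²−n'²) when n+n' is odd (it need not vanish on (0, π)). For the constant mode: ∫_0^π 1 dx = π, ∫_0^π cos(nx) dx = 0, ∫_0^π sin(nx) dx = (1−(−1)^n)/n.
  u² squared terms: (4)²·∫1 dx = 16·π = 16*π;  (-5)²·∫sin(2x)² dx = 25·π/2 = 25*π/2.
  u² cross terms: 2·(4)·(-5)·∫1·sin(2x) dx = -40·(0) = 0.
  So ∫_0^π u² dx = 16*π + 25*π/2 + 0 = 57*π/2.
  (u')² squared terms: (-10)²·∫cos(2x)² dx = 100·π/2 = 50*π.
  So ∫_0^π (u')² dx = 50*π.
||u||_{H^1}^2 = (57*π/2) + (50*π) = 157*π/2.


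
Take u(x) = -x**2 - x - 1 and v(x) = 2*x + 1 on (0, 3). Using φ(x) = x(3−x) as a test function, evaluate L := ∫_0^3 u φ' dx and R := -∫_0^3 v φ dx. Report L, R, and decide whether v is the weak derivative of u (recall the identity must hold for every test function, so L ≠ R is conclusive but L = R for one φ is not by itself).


LHS = 18, RHS = -18. No, v is not the weak derivative of u.

u(x) = -x**2 - x - 1, classical derivative u'(x) = -2*x - 1.
φ(x) = x(3−x), so φ'(x) = 3 - 2*x.
Note φ(0) = φ(3) = 0, so the boundary term u·φ vanishes.
LHS = ∫_0^3 u(x) φ'(x) dx = ∫_0^3 (2*x^3 - x^2 - x - 3) dx. Term by term:
  ∫_0^3 2*x^3 dx = 81/2;  ∫_0^3 -x^2 dx = -9;  ∫_0^3 -x dx = -9/2;
  ∫_0^3 -3 dx = -9.
Sum: 81/2 − 9 − 9/2 − 9 = 18.
So LHS = 18.
∫_0^3 v(x) φ(x) dx = ∫_0^3 (-2*x^3 + 5*x^2 + 3*x) dx. Term by term:
  ∫_0^3 -2*x^3 dx = -81/2;  ∫_0^3 5*x^2 dx = 45;  ∫_0^3 3*x dx = 27/2.
Sum: -81/2 + 45 + 27/2 = 18.
So RHS = -∫_0^3 v(x) φ(x) dx = -18.
LHS − RHS = 36 ≠ 0, so the identity fails.
(For a valid weak derivative the identity must hold for EVERY test function, in particular this one. The failure shows v is NOT the weak derivative of u.)
Correct weak derivative would be u'(x) = -2*x - 1.


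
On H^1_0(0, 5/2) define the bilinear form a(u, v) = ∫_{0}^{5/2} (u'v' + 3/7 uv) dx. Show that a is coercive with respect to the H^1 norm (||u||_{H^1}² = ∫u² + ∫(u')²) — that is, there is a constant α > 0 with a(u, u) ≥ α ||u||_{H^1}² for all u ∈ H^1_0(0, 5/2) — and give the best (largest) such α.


α = (75 + 28*π^2)/(7*(25 + 4*π^2))

Coercivity of a(·,·) on H^1_0(0, 5/2) means a(u, u) ≥ α ||u||_{H^1}² for every u ∈ H^1_0.
The interval has length L = 5/2, and Poincaré/coercivity depend only on L. Here a(u, u) = ∫(u')² + (3/7)·∫u².
Here 0 < c = 3/7 < 1. The condition a(u,u) ≥ α||u||_{H^1}² reads (1−α)∫(u')² ≥ (α−c)∫u². Any admissible α is ≤ 1 (rapidly oscillating u have ∫u²/∫(u')² → 0), and α = 1 would force 0 ≥ (1−c)∫u², impossible since c < 1; so 1−α > 0. By the sharp Poincaré inequality on H^1_0 of an interval of length L, ∫(u')² ≥ (π/L)²∫u² with equality for the first sine mode sin(π(x−x₀)/L) (x₀ the left endpoint), so the inequality holds for all u iff (1−α)(π/L)² ≥ α − c, i.e. α ≤ ((π/L)² + c)/((π/L)² + 1) = (1 + c(L/π)²)/(1 + (L/π)²). With (π/L)² = 4*π^2/25 and c = 3/7, the largest admissible constant is α = ((π/L)² + c)/((π/L)² + 1).
Simplifying, α = (75 + 28*π^2)/(7*(25 + 4*π^2)).


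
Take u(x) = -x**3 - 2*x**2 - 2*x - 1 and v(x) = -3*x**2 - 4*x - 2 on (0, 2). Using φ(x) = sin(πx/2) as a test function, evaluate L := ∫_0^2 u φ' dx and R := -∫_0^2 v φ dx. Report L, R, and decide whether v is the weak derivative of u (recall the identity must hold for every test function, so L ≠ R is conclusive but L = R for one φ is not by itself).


LHS = -96/π^3 + 48/π, RHS = -96/π^3 + 48/π. Yes, v = u' weakly.

u(x) = -x**3 - 2*x**2 - 2*x - 1, classical derivative u'(x) = -3*x**2 - 4*x - 2.
φ(x) = sin(πx/2), so φ'(x) = π*cos(π*x/2)/2.
Note φ(0) = φ(2) = 0, so the boundary term u·φ vanishes.
LHS = ∫_0^2 u(x) φ'(x) dx = ∫_0^2 (-π*x^3*cos(π*x/2)/2 - π*x^2*cos(π*x/2) - π*x*cos(π*x/2) - π*cos(π*x/2)/2) dx. Term by term:
  ∫_0^2 -π*cos(π*x/2)/2 dx = 0;  ∫_0^2 -π*x*cos(π*x/2) dx = 8/π;  ∫_0^2 -π*x^2*cos(π*x/2) dx = 16/π;
  ∫_0^2 -π*x^3*cos(π*x/2)/2 dx = -96/π^3 + 24/π.
Sum: 0 + 8/π + 16/π + -96/π^3 + 24/π = -96/π^3 + 48/π.
So LHS = -96/π^3 + 48/π.
∫_0^2 v(x) φ(x) dx = ∫_0^2 (-3*x^2*sin(π*x/2) - 4*x*sin(π*x/2) - 2*sin(π*x/2)) dx. Term by term:
  ∫_0^2 -2*sin(π*x/2) dx = -8/π;  ∫_0^2 -4*x*sin(π*x/2) dx = -16/π;  ∫_0^2 -3*x^2*sin(π*x/2) dx = -24/π + 96/π^3.
Sum: -8/π − 16/π + -24/π + 96/π^3 = -48/π + 96/π^3.
So RHS = -∫_0^2 v(x) φ(x) dx = -96/π^3 + 48/π.
LHS = RHS, so the identity holds for this test φ.
Moreover u is smooth here and v(x) = u'(x) = -3*x**2 - 4*x - 2 pointwise, so the identity holds for every test function. Hence v is the weak derivative of u.


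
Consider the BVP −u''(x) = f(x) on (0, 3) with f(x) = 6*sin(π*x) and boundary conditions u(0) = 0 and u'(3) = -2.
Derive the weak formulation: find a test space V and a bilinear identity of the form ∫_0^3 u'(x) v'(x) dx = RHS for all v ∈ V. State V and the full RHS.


V = {v ∈ H^1(0, 3) : v(0) = 0} (test functions vanish at x = 0 where u is specified); weak form: ∫_0^3 u'v' dx = ∫_0^3 (6*sin(π*x)) v dx − 2·v(3) for all v ∈ V.

Multiply both sides by a test function v and integrate from 0 to 3:
  ∫_0^3 −u''(x) v(x) dx = ∫_0^3 f(x) v(x) dx.
Integrate the LHS by parts once:
  ∫_0^3 −u'' v dx = −[u'(x) v(x)]_0^3 + ∫_0^3 u'(x) v'(x) dx.
Thus ∫_0^3 u'(x) v'(x) dx = ∫_0^3 f(x) v(x) dx + [u'(x) v(x)]_0^3.
Choose V so that boundary terms are either known or forced to vanish.
Mixed BC: u(0) = 0 (Dirichlet) and u'(3) = -2 (Neumann). Define V = {v ∈ H^1(0, 3) : v(0) = 0}. Then [u' v]_0^3 = u'(3)·v(3) − u'(0)·0 = − 2·v(3).
Weak formulation: find u (satisfying any essential BC) such that ∫_0^3 u'(x) v'(x) dx = ∫_0^3 f v dx − 2·v(3) for all v ∈ V (Dirichlet at 0 absorbed into V; Neumann datum at x = 3 contributes the boundary term).
Substituting f(x) = 6*sin(π*x), the right-hand side is ∫_0^3 (6*sin(π*x)) v dx − 2·v(3).


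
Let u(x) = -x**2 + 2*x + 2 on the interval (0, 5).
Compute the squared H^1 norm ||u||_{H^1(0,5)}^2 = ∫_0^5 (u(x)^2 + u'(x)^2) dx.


||u||_{H^1}^2 = 620/3

The H^1 norm (squared) on an interval (0, L) is
  ||u||_{H^1}^2 = ∫_0^L u(x)^2 dx + ∫_0^L u'(x)^2 dx.
Compute u'(x) = 2 - 2*x.
Then u(x)^2 = x**4 - 4*x**3 + 8*x + 4 and u'(x)^2 = 4*x**2 - 8*x + 4.
Integrate each monomial from 0 to 5 using ∫_0^5 c·x^n dx = c·5^(n+1)/(n+1):
  ∫_0^5 u(x)^2 dx = ∫_0^5 (x^4 - 4*x^3 + 8*x + 4) dx. Term by term:
    ∫_0^5 x^4 dx = 625;  ∫_0^5 -4*x^3 dx = -625;  ∫_0^5 8*x dx = 100;
    ∫_0^5 4 dx = 20.
  Sum: 625 − 625 + 100 + 20 = 120.
  ∫_0^5 u'(x)^2 dx = ∫_0^5 (4*x^2 - 8*x + 4) dx. Term by term:
    ∫_0^5 4*x^2 dx = 500/3;  ∫_0^5 -8*x dx = -100;  ∫_0^5 4 dx = 20.
  Sum: 500/3 − 100 + 20 = 260/3.
Adding: ||u||_{H^1}^2 = 120 + 260/3 = 620/3.


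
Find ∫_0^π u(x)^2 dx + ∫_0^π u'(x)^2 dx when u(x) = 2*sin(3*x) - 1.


||u||_{H^1(0,π)}^2 = -8/3 + 21*π

u'(x) = 6*cos(3*x).
Expand u² and (u')² and integrate term by term on (0, π), using: for integers n ≥ 1, ∫_0^π sin²(nx) dx = ∫_0^π cos²(nx) dx = π/2; for n ≠ n', ∫_0^π sin(nx)sin(n'x) dx = ∫_0^π cos(nx)cos(n'x) dx = 0; and by product-to-sum, ∫_0^π sin(nx)cos(n'x) dx = ½∫_0^π [sin((n+n')x) + sin((n−n')x)] dx, which is 0 when n+n' is even and 2n/(n²−n'²) when n+n' is odd (it need not vanish on (0, π)). For the constant mode: ∫_0^π 1 dx = π, ∫_0^π cos(nx) dx = 0, ∫_0^π sin(nx) dx = (1−(−1)^n)/n.
  u² squared terms: (-1)²·∫1 dx = 1·π = π;  (2)²·∫sin(3x)² dx = 4·π/2 = 2*π.
  u² cross terms: 2·(-1)·(2)·∫1·sin(3x) dx = -4·(2/3) = -8/3.
  So ∫_0^π u² dx = π + 2*π − 8/3 = -8/3 + 3*π.
  (u')² squared terms: (6)²·∫cos(3x)² dx = 36·π/2 = 18*π.
  So ∫_0^π (u')² dx = 18*π.
||u||_{H^1}^2 = (-8/3 + 3*π) + (18*π) = -8/3 + 21*π.


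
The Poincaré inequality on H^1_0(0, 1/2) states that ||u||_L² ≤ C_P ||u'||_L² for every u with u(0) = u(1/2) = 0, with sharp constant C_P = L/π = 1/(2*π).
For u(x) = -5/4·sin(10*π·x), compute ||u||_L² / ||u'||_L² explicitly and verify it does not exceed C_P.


||u||_L² / ||u'||_L² = 1/(10*π) < C_P = 1/(2*π).

u(x) = -5/4·sin(10*π·x), so u'(x) = -25*π*cos(10*π*x)/2.
Writing u(x) = A·sin(kπx/L) with A = -5/4 and k = 5, use ∫_0^L sin²(kπx/L) dx = L/2 and ∫_0^L cos²(kπx/L) dx = L/2.
u² = 25/16·sin²(10*π·x) and (u')² = 625*π^2/4·cos²(10*π·x), and each of sin², cos² integrates to L/2 = 1/4 over (0, 1/2).
∫_0^1/2 u² dx = 25/64, so ||u||_L² = 5/8.
∫_0^1/2 (u')² dx = 625*π^2/16, so ||u'||_L² = 25*π/4.
Ratio ||u||_L² / ||u'||_L² = 1/(10*π).
Sharp Poincaré constant on H^1_0(0, 1/2) is C_P = L/π = 1/(2*π), achieved by sin(2*π·x).
This is the k = 5 harmonic; the ratio L/(kπ) is strictly less than C_P = L/π, consistent with the sharp inequality ||u||_L² ≤ C_P ||u'||_L².


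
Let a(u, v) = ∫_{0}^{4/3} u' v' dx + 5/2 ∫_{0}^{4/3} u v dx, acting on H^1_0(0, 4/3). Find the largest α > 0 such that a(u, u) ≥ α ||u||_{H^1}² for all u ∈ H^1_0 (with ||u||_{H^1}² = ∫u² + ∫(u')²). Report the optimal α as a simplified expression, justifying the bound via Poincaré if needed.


α = 1

Coercivity of a(·,·) on H^1_0(0, 4/3) means a(u, u) ≥ α ||u||_{H^1}² for every u ∈ H^1_0.
The interval has length L = 4/3, and Poincaré/coercivity depend only on L. Here a(u, u) = ∫(u')² + (5/2)·∫u².
Here c = 5/2 ≥ 1, so a(u,u) = ∫(u')² + c∫u² ≥ ∫(u')² + ∫u² = ||u||_{H^1}², i.e. α = 1 works. No larger α is possible: a(u,u) ≥ α||u||_{H^1}² means (1−α)∫(u')² ≥ (α−c)∫u², and for the modes u_n = sin(nπ(x−x₀)/L) (x₀ the left endpoint) one has ∫u_n²/∫(u_n')² = (L/(nπ))² → 0, so a(u_n,u_n)/||u_n||_{H^1}² → 1. Hence the optimal constant is α = 1.
Therefore α = 1.


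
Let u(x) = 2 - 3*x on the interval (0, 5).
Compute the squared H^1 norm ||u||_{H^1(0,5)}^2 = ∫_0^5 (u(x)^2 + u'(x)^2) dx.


||u||_{H^1}^2 = 290

The H^1 norm (squared) on an interval (0, L) is
  ||u||_{H^1}^2 = ∫_0^L u(x)^2 dx + ∫_0^L u'(x)^2 dx.
Compute u'(x) = -3.
Then u(x)^2 = 9*x**2 - 12*x + 4 and u'(x)^2 = 9.
Integrate each monomial from 0 to 5 using ∫_0^5 c·x^n dx = c·5^(n+1)/(n+1):
  ∫_0^5 u(x)^2 dx = ∫_0^5 (9*x^2 - 12*x + 4) dx. Term by term:
    ∫_0^5 9*x^2 dx = 375;  ∫_0^5 -12*x dx = -150;  ∫_0^5 4 dx = 20.
  Sum: 375 − 150 + 20 = 245.
  ∫_0^5 u'(x)^2 dx = ∫_0^5 (9) dx. Term by term:
    ∫_0^5 9 dx = 45.
Adding: ||u||_{H^1}^2 = 245 + 45 = 290.


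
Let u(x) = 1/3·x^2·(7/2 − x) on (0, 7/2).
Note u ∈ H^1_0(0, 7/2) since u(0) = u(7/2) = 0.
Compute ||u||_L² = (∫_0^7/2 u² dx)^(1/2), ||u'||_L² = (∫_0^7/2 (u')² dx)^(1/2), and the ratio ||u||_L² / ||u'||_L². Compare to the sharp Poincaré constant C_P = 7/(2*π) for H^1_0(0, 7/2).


||u||_L² / ||u'||_L² = sqrt(14)/4 < C_P = 7/(2*π).

u(x) = 1/3·x^2·(7/2 − x), so u'(x) = x*(7 - 3*x)/3.
u(x) = 1/3·x^2·(7/2 − x) vanishes at x = 0 and x = 7/2, so u ∈ H^1_0(0, 7/2). Differentiate via the product rule and integrate the resulting polynomials term by term.
  ∫_0^7/2 u² dx = ∫_0^7/2 (x^6/9 - 7*x^5/9 + 49*x^4/36) dx. Term by term:
    ∫_0^7/2 x^6/9 dx = 117649/1152;  ∫_0^7/2 -7*x^5/9 dx = -823543/3456;  ∫_0^7/2 49*x^4/36 dx = 823543/5760.
  Sum: 117649/1152 − 823543/3456 + 823543/5760 = 117649/17280.
  ∫_0^7/2 (u')² dx = ∫_0^7/2 (x^4 - 14*x^3/3 + 49*x^2/9) dx. Term by term:
    ∫_0^7/2 x^4 dx = 16807/160;  ∫_0^7/2 -14*x^3/3 dx = -16807/96;  ∫_0^7/2 49*x^2/9 dx = 16807/216.
  Sum: 16807/160 − 16807/96 + 16807/216 = 16807/2160.
∫_0^7/2 u² dx = 117649/17280, so ||u||_L² = 343*sqrt(30)/720.
∫_0^7/2 (u')² dx = 16807/2160, so ||u'||_L² = 49*sqrt(105)/180.
Ratio ||u||_L² / ||u'||_L² = sqrt(14)/4.
Sharp Poincaré constant on H^1_0(0, 7/2) is C_P = L/π = 7/(2*π), achieved by sin(2*π/7·x).
A polynomial bump cannot attain the sharp Poincaré constant (only the first sine eigenfunction does), so the ratio is strictly less than C_P, consistent with ||u||_L² ≤ C_P ||u'||_L².


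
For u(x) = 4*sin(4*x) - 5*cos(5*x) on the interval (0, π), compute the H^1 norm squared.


||u||_{H^1(0,π)}^2 = 8320/9 + 461*π

u'(x) = 25*sin(5*x) + 16*cos(4*x).
Expand u² and (u')² and integrate term by term on (0, π), using: for integers n ≥ 1, ∫_0^π sin²(nx) dx = ∫_0^π cos²(nx) dx = π/2; for n ≠ n', ∫_0^π sin(nx)sin(n'x) dx = ∫_0^π cos(nx)cos(n'x) dx = 0; and by product-to-sum, ∫_0^π sin(nx)cos(n'x) dx = ½∫_0^π [sin((n+n')x) + sin((n−n')x)] dx, which is 0 when n+n' is even and 2n/(n²−n'²) when n+n' is odd (it need not vanish on (0, π)).
  u² squared terms: (-5)²·∫cos(5x)² dx = 25·π/2 = 25*π/2;  (4)²·∫sin(4x)² dx = 16·π/2 = 8*π.
  u² cross terms: 2·(-5)·(4)·∫cos(5x)·sin(4x) dx = -40·(-8/9) = 320/9.
  So ∫_0^π u² dx = 25*π/2 + 8*π + 320/9 = 320/9 + 41*π/2.
  (u')² squared terms: (16)²·∫cos(4x)² dx = 256·π/2 = 128*π;  (25)²·∫sin(5x)² dx = 625·π/2 = 625*π/2.
  (u')² cross terms: 2·(16)·(25)·∫cos(4x)·sin(5x) dx = 800·(10/9) = 8000/9.
  So ∫_0^π (u')² dx = 128*π + 625*π/2 + 8000/9 = 8000/9 + 881*π/2.
||u||_{H^1}^2 = (320/9 + 41*π/2) + (8000/9 + 881*π/2) = 8320/9 + 461*π.


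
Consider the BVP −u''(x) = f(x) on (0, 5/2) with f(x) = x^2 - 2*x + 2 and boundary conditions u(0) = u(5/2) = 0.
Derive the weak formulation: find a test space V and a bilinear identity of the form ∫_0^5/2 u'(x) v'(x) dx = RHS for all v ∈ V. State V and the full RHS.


V = H^1_0(0, 5/2) (so v(0) = v(5/2) = 0); weak form: ∫_0^5/2 u'v' dx = ∫_0^5/2 (x^2 - 2*x + 2) v dx for all v ∈ V.

Multiply both sides by a test function v and integrate from 0 to 5/2:
  ∫_0^5/2 −u''(x) v(x) dx = ∫_0^5/2 f(x) v(x) dx.
Integrate the LHS by parts once:
  ∫_0^5/2 −u'' v dx = −[u'(x) v(x)]_0^5/2 + ∫_0^5/2 u'(x) v'(x) dx.
Thus ∫_0^5/2 u'(x) v'(x) dx = ∫_0^5/2 f(x) v(x) dx + [u'(x) v(x)]_0^5/2.
Choose V so that boundary terms are either known or forced to vanish.
u is Dirichlet: u(0) = u(5/2) = 0. Let V = H^1_0(0, 5/2); then v(0) = v(5/2) = 0, and [u' v]_0^5/2 = 0.
Weak formulation: find u (satisfying any essential BC) such that ∫_0^5/2 u'(x) v'(x) dx = ∫_0^5/2 f v dx for all v ∈ V.
Substituting f(x) = x^2 - 2*x + 2, the right-hand side is ∫_0^5/2 (x^2 - 2*x + 2) v dx.


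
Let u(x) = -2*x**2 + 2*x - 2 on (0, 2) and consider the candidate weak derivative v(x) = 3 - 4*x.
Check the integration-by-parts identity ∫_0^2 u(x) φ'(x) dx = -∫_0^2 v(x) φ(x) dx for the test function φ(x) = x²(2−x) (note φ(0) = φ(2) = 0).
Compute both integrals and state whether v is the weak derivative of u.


LHS = 56/15, RHS = 12/5. No, v is not the weak derivative of u.

u(x) = -2*x**2 + 2*x - 2, classical derivative u'(x) = 2 - 4*x.
φ(x) = x²(2−x), so φ'(x) = x*(4 - 3*x).
Note φ(0) = φ(2) = 0, so the boundary term u·φ vanishes.
LHS = ∫_0^2 u(x) φ'(x) dx = ∫_0^2 (6*x^4 - 14*x^3 + 14*x^2 - 8*x) dx. Term by term:
  ∫_0^2 6*x^4 dx = 192/5;  ∫_0^2 -14*x^3 dx = -56;  ∫_0^2 14*x^2 dx = 112/3;
  ∫_0^2 -8*x dx = -16.
Sum: 192/5 − 56 + 112/3 − 16 = 56/15.
So LHS = 56/15.
∫_0^2 v(x) φ(x) dx = ∫_0^2 (4*x^4 - 11*x^3 + 6*x^2) dx. Term by term:
  ∫_0^2 4*x^4 dx = 128/5;  ∫_0^2 -11*x^3 dx = -44;  ∫_0^2 6*x^2 dx = 16.
Sum: 128/5 − 44 + 16 = -12/5.
So RHS = -∫_0^2 v(x) φ(x) dx = 12/5.
LHS − RHS = 4/3 ≠ 0, so the identity fails.
(For a valid weak derivative the identity must hold for EVERY test function, in particular this one. The failure shows v is NOT the weak derivative of u.)
Correct weak derivative would be u'(x) = 2 - 4*x.


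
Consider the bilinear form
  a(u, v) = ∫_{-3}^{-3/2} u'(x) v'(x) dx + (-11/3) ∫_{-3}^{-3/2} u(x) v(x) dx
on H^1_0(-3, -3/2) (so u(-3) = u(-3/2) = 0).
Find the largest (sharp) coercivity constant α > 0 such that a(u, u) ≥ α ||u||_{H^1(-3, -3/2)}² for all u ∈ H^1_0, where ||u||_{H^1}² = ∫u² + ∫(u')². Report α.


α = (-33 + 4*π^2)/(9 + 4*π^2)

Coercivity of a(·,·) on H^1_0(-3, -3/2) means a(u, u) ≥ α ||u||_{H^1}² for every u ∈ H^1_0.
The interval has length L = 3/2, and Poincaré/coercivity depend only on L. Here a(u, u) = ∫(u')² + (-11/3)·∫u².
Here c = -11/3 < 0 with |c| < (π/L)² = 4*π^2/9, so coercivity still holds. The condition a(u,u) ≥ α||u||_{H^1}² reads (1−α)∫(u')² ≥ (α−c)∫u². Any admissible α is ≤ 1 (rapidly oscillating u have ∫u²/∫(u')² → 0), and α = 1 would force 0 ≥ (1−c)∫u², impossible since c < 1; so 1−α > 0. By the sharp Poincaré inequality on H^1_0 of an interval of length L, ∫(u')² ≥ (π/L)²∫u² with equality for the first sine mode sin(π(x−x₀)/L) (x₀ the left endpoint), so the inequality holds for all u iff (1−α)(π/L)² ≥ α − c, i.e. α ≤ ((π/L)² + c)/((π/L)² + 1) = (1 + c(L/π)²)/(1 + (L/π)²). (Direct route, valid since c ≤ 0: Poincaré gives c∫u² ≥ c(L/π)²∫(u')², so a(u,u) ≥ (1 + c(L/π)²)∫(u')², while ||u||_{H^1}² ≤ (1 + (L/π)²)∫(u')²; dividing yields the same α.) With (π/L)² = 4*π^2/9 and c = -11/3, the largest admissible constant is α = ((π/L)² + c)/((π/L)² + 1).
Simplifying, α = (-33 + 4*π^2)/(9 + 4*π^2).


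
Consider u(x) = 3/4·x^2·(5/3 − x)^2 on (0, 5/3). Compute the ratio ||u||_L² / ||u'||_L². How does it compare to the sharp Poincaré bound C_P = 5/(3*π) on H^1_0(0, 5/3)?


||u||_L² / ||u'||_L² = 5*sqrt(3)/18 < C_P = 5/(3*π).

u(x) = 3/4·x^2·(5/3 − x)^2, so u'(x) = x*(3*x - 5)*(6*x - 5)/6.
u(x) = 3/4·x^2·(5/3 − x)^2 vanishes at x = 0 and x = 5/3, so u ∈ H^1_0(0, 5/3). Differentiate via the product rule and integrate the resulting polynomials term by term.
  ∫_0^5/3 u² dx = ∫_0^5/3 (9*x^8/16 - 15*x^7/4 + 75*x^6/8 - 125*x^5/12 + 625*x^4/144) dx. Term by term:
    ∫_0^5/3 9*x^8/16 dx = 1953125/314928;  ∫_0^5/3 -15*x^7/4 dx = -1953125/69984;  ∫_0^5/3 75*x^6/8 dx = 1953125/40824;
    ∫_0^5/3 -125*x^5/12 dx = -1953125/52488;  ∫_0^5/3 625*x^4/144 dx = 390625/34992.
  Sum: 1953125/314928 − 1953125/69984 + 1953125/40824 − 1953125/52488 + 390625/34992 = 390625/4408992.
  ∫_0^5/3 (u')² dx = ∫_0^5/3 (9*x^6 - 45*x^5 + 325*x^4/4 - 125*x^3/2 + 625*x^2/36) dx. Term by term:
    ∫_0^5/3 9*x^6 dx = 78125/1701;  ∫_0^5/3 -45*x^5 dx = -78125/486;  ∫_0^5/3 325*x^4/4 dx = 203125/972;
    ∫_0^5/3 -125*x^3/2 dx = -78125/648;  ∫_0^5/3 625*x^2/36 dx = 78125/2916.
  Sum: 78125/1701 − 78125/486 + 203125/972 − 78125/648 + 78125/2916 = 15625/40824.
∫_0^5/3 u² dx = 390625/4408992, so ||u||_L² = 625*sqrt(42)/13608.
∫_0^5/3 (u')² dx = 15625/40824, so ||u'||_L² = 125*sqrt(14)/756.
Ratio ||u||_L² / ||u'||_L² = 5*sqrt(3)/18.
Sharp Poincaré constant on H^1_0(0, 5/3) is C_P = L/π = 5/(3*π), achieved by sin(3*π/5·x).
A polynomial bump cannot attain the sharp Poincaré constant (only the first sine eigenfunction does), so the ratio is strictly less than C_P, consistent with ||u||_L² ≤ C_P ||u'||_L².


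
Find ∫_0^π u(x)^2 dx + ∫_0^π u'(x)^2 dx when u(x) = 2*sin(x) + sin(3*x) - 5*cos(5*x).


||u||_{H^1(0,π)}^2 = 334*π

u'(x) = 25*sin(5*x) + 2*cos(x) + 3*cos(3*x).
Expand u² and (u')² and integrate term by term on (0, π), using: for integers n ≥ 1, ∫_0^π sin²(nx) dx = ∫_0^π cos²(nx) dx = π/2; for n ≠ n', ∫_0^π sin(nx)sin(n'x) dx = ∫_0^π cos(nx)cos(n'x) dx = 0; and by product-to-sum, ∫_0^π sin(nx)cos(n'x) dx = ½∫_0^π [sin((n+n')x) + sin((n−n')x)] dx, which is 0 when n+n' is even and 2n/(n²−n'²) when n+n' is odd (it need not vanish on (0, π)).
  u² squared terms: (-5)²·∫cos(5x)² dx = 25·π/2 = 25*π/2;  (2)²·∫sin(x)² dx = 4·π/2 = 2*π;  (1)²·∫sin(3x)² dx = 1·π/2 = π/2.
  u² cross terms: 2·(-5)·(2)·∫cos(5x)·sin(x) dx = -20·(0) = 0;  2·(-5)·(1)·∫cos(5x)·sin(3x) dx = -10·(0) = 0;  2·(2)·(1)·∫sin(x)·sin(3x) dx = 4·(0) = 0.
  So ∫_0^π u² dx = 25*π/2 + 2*π + π/2 + 0 + 0 + 0 = 15*π.
  (u')² squared terms: (2)²·∫cos(x)² dx = 4·π/2 = 2*π;  (3)²·∫cos(3x)² dx = 9·π/2 = 9*π/2;  (25)²·∫sin(5x)² dx = 625·π/2 = 625*π/2.
  (u')² cross terms: 2·(2)·(3)·∫cos(x)·cos(3x) dx = 12·(0) = 0;  2·(2)·(25)·∫cos(x)·sin(5x) dx = 100·(0) = 0;  2·(3)·(25)·∫cos(3x)·sin(5x) dx = 150·(0) = 0.
  So ∫_0^π (u')² dx = 2*π + 9*π/2 + 625*π/2 + 0 + 0 + 0 = 319*π.
||u||_{H^1}^2 = (15*π) + (319*π) = 334*π.


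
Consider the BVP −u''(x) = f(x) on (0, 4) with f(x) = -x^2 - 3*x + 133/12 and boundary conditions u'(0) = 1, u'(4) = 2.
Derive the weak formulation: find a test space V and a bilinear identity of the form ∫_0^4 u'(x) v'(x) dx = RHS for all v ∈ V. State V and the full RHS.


V = H^1(0, 4) (v unrestricted at boundary; u is determined up to an additive constant); weak form: ∫_0^4 u'v' dx = ∫_0^4 (-x^2 - 3*x + 133/12) v dx + 2·v(4) − v(0) for all v ∈ V.

Multiply both sides by a test function v and integrate from 0 to 4:
  ∫_0^4 −u''(x) v(x) dx = ∫_0^4 f(x) v(x) dx.
Integrate the LHS by parts once:
  ∫_0^4 −u'' v dx = −[u'(x) v(x)]_0^4 + ∫_0^4 u'(x) v'(x) dx.
Thus ∫_0^4 u'(x) v'(x) dx = ∫_0^4 f(x) v(x) dx + [u'(x) v(x)]_0^4.
Choose V so that boundary terms are either known or forced to vanish.
u has inhomogeneous Neumann u'(0) = 1, u'(4) = 2. [u' v]_0^4 = (2)·v(4) − (1)·v(0) = 2·v(4) − v(0). Take V = H^1(0, 4); boundary term becomes part of RHS.
Weak formulation: find u (satisfying any essential BC) such that ∫_0^4 u'(x) v'(x) dx = ∫_0^4 f v dx + 2·v(4) − v(0) for all v ∈ V (Neumann data are natural BCs: they enter the RHS as boundary terms).
Substituting f(x) = -x^2 - 3*x + 133/12, the right-hand side is ∫_0^4 (-x^2 - 3*x + 133/12) v dx + 2·v(4) − v(0).
Compatibility check (pure Neumann): taking v ≡ 1 ∈ V gives 0 = ∫_0^4 f dx + (2) − (1), i.e. ∫_0^4 f dx must equal u'(0) − u'(4) = -1. Indeed ∫_0^4 (-x^2 - 3*x + 133/12) dx = -1, so the data are compatible. The solution is then unique only up to an additive constant (fix it e.g. by requiring ∫_0^4 u dx = 0).


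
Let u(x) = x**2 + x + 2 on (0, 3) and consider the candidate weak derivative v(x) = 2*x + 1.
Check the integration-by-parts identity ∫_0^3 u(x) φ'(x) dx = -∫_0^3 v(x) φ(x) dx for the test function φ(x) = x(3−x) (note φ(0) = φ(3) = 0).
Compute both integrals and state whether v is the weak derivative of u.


LHS = -18, RHS = -18. Yes, v = u' weakly.

u(x) = x**2 + x + 2, classical derivative u'(x) = 2*x + 1.
φ(x) = x(3−x), so φ'(x) = 3 - 2*x.
Note φ(0) = φ(3) = 0, so the boundary term u·φ vanishes.
LHS = ∫_0^3 u(x) φ'(x) dx = ∫_0^3 (-2*x^3 + x^2 - x + 6) dx. Term by term:
  ∫_0^3 -2*x^3 dx = -81/2;  ∫_0^3 x^2 dx = 9;  ∫_0^3 -x dx = -9/2;
  ∫_0^3 6 dx = 18.
Sum: -81/2 + 9 − 9/2 + 18 = -18.
So LHS = -18.
∫_0^3 v(x) φ(x) dx = ∫_0^3 (-2*x^3 + 5*x^2 + 3*x) dx. Term by term:
  ∫_0^3 -2*x^3 dx = -81/2;  ∫_0^3 5*x^2 dx = 45;  ∫_0^3 3*x dx = 27/2.
Sum: -81/2 + 45 + 27/2 = 18.
So RHS = -∫_0^3 v(x) φ(x) dx = -18.
LHS = RHS, so the identity holds for this test φ.
Moreover u is smooth here and v(x) = u'(x) = 2*x + 1 pointwise, so the identity holds for every test function. Hence v is the weak derivative of u.


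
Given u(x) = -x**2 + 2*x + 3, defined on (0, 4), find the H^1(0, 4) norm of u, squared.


||u||_{H^1}^2 = 1132/15

The H^1 norm (squared) on an interval (0, L) is
  ||u||_{H^1}^2 = ∫_0^L u(x)^2 dx + ∫_0^L u'(x)^2 dx.
Compute u'(x) = 2 - 2*x.
Then u(x)^2 = x**4 - 4*x**3 - 2*x**2 + 12*x + 9 and u'(x)^2 = 4*x**2 - 8*x + 4.
Integrate each monomial from 0 to 4 using ∫_0^4 c·x^n dx = c·4^(n+1)/(n+1):
  ∫_0^4 u(x)^2 dx = ∫_0^4 (x^4 - 4*x^3 - 2*x^2 + 12*x + 9) dx. Term by term:
    ∫_0^4 x^4 dx = 1024/5;  ∫_0^4 -4*x^3 dx = -256;  ∫_0^4 -2*x^2 dx = -128/3;
    ∫_0^4 12*x dx = 96;  ∫_0^4 9 dx = 36.
  Sum: 1024/5 − 256 − 128/3 + 96 + 36 = 572/15.
  ∫_0^4 u'(x)^2 dx = ∫_0^4 (4*x^2 - 8*x + 4) dx. Term by term:
    ∫_0^4 4*x^2 dx = 256/3;  ∫_0^4 -8*x dx = -64;  ∫_0^4 4 dx = 16.
  Sum: 256/3 − 64 + 16 = 112/3.
Adding: ||u||_{H^1}^2 = 572/15 + 112/3 = 1132/15.
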